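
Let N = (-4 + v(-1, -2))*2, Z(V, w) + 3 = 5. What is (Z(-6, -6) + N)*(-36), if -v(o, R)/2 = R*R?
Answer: 792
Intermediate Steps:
v(o, R) = -2*R² (v(o, R) = -2*R*R = -2*R²)
Z(V, w) = 2 (Z(V, w) = -3 + 5 = 2)
N = -24 (N = (-4 - 2*(-2)²)*2 = (-4 - 2*4)*2 = (-4 - 8)*2 = -12*2 = -24)
(Z(-6, -6) + N)*(-36) = (2 - 24)*(-36) = -22*(-36) = 792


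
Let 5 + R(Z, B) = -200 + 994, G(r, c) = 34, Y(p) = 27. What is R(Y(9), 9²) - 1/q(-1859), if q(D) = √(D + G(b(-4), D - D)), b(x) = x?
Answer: 789 + I*√73/365 ≈ 789.0 + 0.023408*I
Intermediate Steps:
R(Z, B) = 789 (R(Z, B) = -5 + (-200 + 994) = -5 + 794 = 789)
q(D) = √(34 + D) (q(D) = √(D + 34) = √(34 + D))
R(Y(9), 9²) - 1/q(-1859) = 789 - 1/(√(34 - 1859)) = 789 - 1/(√(-1825)) = 789 - 1/(5*I*√73) = 789 - (-1)*I*√73/365 = 789 + I*√73/365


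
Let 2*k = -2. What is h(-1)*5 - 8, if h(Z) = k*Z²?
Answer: -13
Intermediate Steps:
k = -1 (k = (½)*(-2) = -1)
h(Z) = -Z²
h(-1)*5 - 8 = -1*(-1)²*5 - 8 = -1*1*5 - 8 = -1*5 - 8 = -5 - 8 = -13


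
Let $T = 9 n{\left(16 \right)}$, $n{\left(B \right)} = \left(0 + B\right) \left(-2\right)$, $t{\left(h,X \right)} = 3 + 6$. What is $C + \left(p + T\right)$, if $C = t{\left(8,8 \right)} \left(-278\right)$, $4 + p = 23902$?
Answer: $21108$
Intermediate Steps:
$p = 23898$ ($p = -4 + 23902 = 23898$)
$t{\left(h,X \right)} = 9$
$n{\left(B \right)} = - 2 B$ ($n{\left(B \right)} = B \left(-2\right) = - 2 B$)
$C = -2502$ ($C = 9 \left(-278\right) = -2502$)
$T = -288$ ($T = 9 \left(\left(-2\right) 16\right) = 9 \left(-32\right) = -288$)
$C + \left(p + T\right) = -2502 + \left(23898 - 288\right) = -2502 + 23610 = 21108$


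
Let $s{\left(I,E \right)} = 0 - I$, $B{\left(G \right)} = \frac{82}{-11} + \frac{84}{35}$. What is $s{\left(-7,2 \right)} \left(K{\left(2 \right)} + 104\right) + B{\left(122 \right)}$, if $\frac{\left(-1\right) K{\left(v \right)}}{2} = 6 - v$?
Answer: $\frac{36682}{55} \approx 666.95$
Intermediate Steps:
$K{\left(v \right)} = -12 + 2 v$ ($K{\left(v \right)} = - 2 \left(6 - v\right) = -12 + 2 v$)
$B{\left(G \right)} = - \frac{278}{55}$ ($B{\left(G \right)} = 82 \left(- \frac{1}{11}\right) + 84 \cdot \frac{1}{35} = - \frac{82}{11} + \frac{12}{5} = - \frac{278}{55}$)
$s{\left(I,E \right)} = - I$
$s{\left(-7,2 \right)} \left(K{\left(2 \right)} + 104\right) + B{\left(122 \right)} = \left(-1\right) \left(-7\right) \left(\left(-12 + 2 \cdot 2\right) + 104\right) - \frac{278}{55} = 7 \left(\left(-12 + 4\right) + 104\right) - \frac{278}{55} = 7 \left(-8 + 104\right) - \frac{278}{55} = 7 \cdot 96 - \frac{278}{55} = 672 - \frac{278}{55} = \frac{36682}{55}$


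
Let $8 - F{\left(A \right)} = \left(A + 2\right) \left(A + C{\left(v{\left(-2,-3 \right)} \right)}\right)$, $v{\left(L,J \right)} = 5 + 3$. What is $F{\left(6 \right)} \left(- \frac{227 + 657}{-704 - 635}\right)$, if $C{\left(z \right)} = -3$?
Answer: $- \frac{1088}{103} \approx -10.563$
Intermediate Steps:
$v{\left(L,J \right)} = 8$
$F{\left(A \right)} = 8 - \left(-3 + A\right) \left(2 + A\right)$ ($F{\left(A \right)} = 8 - \left(A + 2\right) \left(A - 3\right) = 8 - \left(2 + A\right) \left(-3 + A\right) = 8 - \left(-3 + A\right) \left(2 + A\right)$)
$F{\left(6 \right)} \left(- \frac{227 + 657}{-704 - 635}\right) = \left(14 + 6 - 6^{2}\right) \left(- \frac{227 + 657}{-704 - 635}\right) = \left(14 + 6 - 36\right) \left(- \frac{884}{-1339}\right) = \left(14 + 6 - 36\right) \left(- \frac{884 \left(-1\right)}{1339}\right) = - 16 \left(\left(-1\right) \left(- \frac{68}{103}\right)\right) = \left(-16\right) \frac{68}{103} = - \frac{1088}{103}$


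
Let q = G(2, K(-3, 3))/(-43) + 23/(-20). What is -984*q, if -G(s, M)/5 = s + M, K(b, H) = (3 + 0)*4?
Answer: -101106/215 ≈ -470.26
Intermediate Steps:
K(b, H) = 12 (K(b, H) = 3*4 = 12)
G(s, M) = -5*M - 5*s (G(s, M) = -5*(s + M) = -5*(M + s) = -5*M - 5*s)
q = 411/860 (q = (-5*12 - 5*2)/(-43) + 23/(-20) = (-60 - 10)*(-1/43) + 23*(-1/20) = -70*(-1/43) - 23/20 = 70/43 - 23/20 = 411/860 ≈ 0.47791)
-984*q = -984*411/860 = -101106/215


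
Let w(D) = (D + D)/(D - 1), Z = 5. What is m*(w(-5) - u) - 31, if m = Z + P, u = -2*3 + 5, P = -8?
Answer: -39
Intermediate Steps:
w(D) = 2*D/(-1 + D) (w(D) = (2*D)/(-1 + D) = 2*D/(-1 + D))
u = -1 (u = -6 + 5 = -1)
m = -3 (m = 5 - 8 = -3)
m*(w(-5) - u) - 31 = -3*(2*(-5)/(-1 - 5) - 1*(-1)) - 31 = -3*(2*(-5)/(-6) + 1) - 31 = -3*(2*(-5)*(-⅙) + 1) - 31 = -3*(5/3 + 1) - 31 = -3*8/3 - 31 = -8 - 31 = -39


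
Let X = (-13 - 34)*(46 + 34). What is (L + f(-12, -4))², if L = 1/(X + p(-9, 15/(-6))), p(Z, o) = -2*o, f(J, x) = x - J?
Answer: 902341521/14100025 ≈ 63.996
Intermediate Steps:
X = -3760 (X = -47*80 = -3760)
L = -1/3755 (L = 1/(-3760 - 30/(-6)) = 1/(-3760 - 30*(-1)/6) = 1/(-3760 - 2*(-5/2)) = 1/(-3760 + 5) = 1/(-3755) = -1/3755 ≈ -0.00026631)
(L + f(-12, -4))² = (-1/3755 + (-4 - 1*(-12)))² = (-1/3755 + (-4 + 12))² = (-1/3755 + 8)² = (30039/3755)² = 902341521/14100025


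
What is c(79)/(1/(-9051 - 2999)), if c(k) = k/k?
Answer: -12050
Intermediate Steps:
c(k) = 1
c(79)/(1/(-9051 - 2999)) = 1/1/(-9051 - 2999) = 1/1/(-12050) = 1/(-1/12050) = 1*(-12050) = -12050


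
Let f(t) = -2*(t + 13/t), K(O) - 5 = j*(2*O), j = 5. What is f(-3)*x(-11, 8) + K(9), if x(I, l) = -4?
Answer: 109/3 ≈ 36.333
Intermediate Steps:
K(O) = 5 + 10*O (K(O) = 5 + 5*(2*O) = 5 + 10*O)
f(t) = -26/t - 2*t
f(-3)*x(-11, 8) + K(9) = (-26/(-3) - 2*(-3))*(-4) + (5 + 10*9) = (-26*(-1/3) + 6)*(-4) + (5 + 90) = (26/3 + 6)*(-4) + 95 = (44/3)*(-4) + 95 = -176/3 + 95 = 109/3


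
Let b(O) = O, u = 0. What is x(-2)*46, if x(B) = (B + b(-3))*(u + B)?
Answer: 460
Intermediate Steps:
x(B) = B*(-3 + B) (x(B) = (B - 3)*(0 + B) = (-3 + B)*B = B*(-3 + B))
x(-2)*46 = -2*(-3 - 2)*46 = -2*(-5)*46 = 10*46 = 460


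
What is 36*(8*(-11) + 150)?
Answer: 2232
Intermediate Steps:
36*(8*(-11) + 150) = 36*(-88 + 150) = 36*62 = 2232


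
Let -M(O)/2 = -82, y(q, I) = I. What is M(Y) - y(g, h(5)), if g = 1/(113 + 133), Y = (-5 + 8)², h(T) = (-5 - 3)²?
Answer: 100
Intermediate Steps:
h(T) = 64 (h(T) = (-8)² = 64)
Y = 9 (Y = 3² = 9)
g = 1/246 ≈ 0.0040650
M(O) = 164 (M(O) = -2*(-82) = 164)
M(Y) - y(g, h(5)) = 164 - 1*64 = 164 - 64 = 100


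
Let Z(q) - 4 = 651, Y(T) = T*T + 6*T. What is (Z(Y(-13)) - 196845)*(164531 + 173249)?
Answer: -66269058200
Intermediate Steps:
Y(T) = T² + 6*T
Z(q) = 655 (Z(q) = 4 + 651 = 655)
(Z(Y(-13)) - 196845)*(164531 + 173249) = (655 - 196845)*(164531 + 173249) = -196190*337780 = -66269058200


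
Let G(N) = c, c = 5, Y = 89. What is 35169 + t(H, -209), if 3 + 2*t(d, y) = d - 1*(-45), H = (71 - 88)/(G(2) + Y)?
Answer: 6615703/188 ≈ 35190.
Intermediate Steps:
G(N) = 5
H = -17/94 (H = (71 - 88)/(5 + 89) = -17/94 ≈ -0.18085)
t(d, y) = 21 + d/2 (t(d, y) = -3/2 + (d - 1*(-45))/2 = -3/2 + (d + 45)/2 = -3/2 + (45 + d)/2 = -3/2 + (45/2 + d/2) = 21 + d/2)
35169 + t(H, -209) = 35169 + (21 + (1/2)*(-17/94)) = 35169 + (21 - 17/188) = 35169 + 3931/188 = 6615703/188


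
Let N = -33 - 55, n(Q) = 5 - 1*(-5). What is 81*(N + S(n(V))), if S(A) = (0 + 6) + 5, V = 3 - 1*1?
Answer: -6237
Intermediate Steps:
V = 2 (V = 3 - 1 = 2)
n(Q) = 10 (n(Q) = 5 + 5 = 10)
S(A) = 11 (S(A) = 6 + 5 = 11)
N = -88
81*(N + S(n(V))) = 81*(-88 + 11) = 81*(-77) = -6237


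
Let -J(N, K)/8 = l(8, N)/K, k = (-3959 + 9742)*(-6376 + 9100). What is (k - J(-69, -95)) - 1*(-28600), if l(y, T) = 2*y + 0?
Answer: 1499241612/95 ≈ 1.5781e+7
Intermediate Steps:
k = 15752892 (k = 5783*2724 = 15752892)
l(y, T) = 2*y
J(N, K) = -128/K (J(N, K) = -8*2*8/K = -128/K)
(k - J(-69, -95)) - 1*(-28600) = (15752892 - (-128)/(-95)) - 1*(-28600) = (15752892 - (-128)*(-1)/95) + 28600 = (15752892 - 1*128/95) + 28600 = (15752892 - 128/95) + 28600 = 1496524612/95 + 28600 = 1499241612/95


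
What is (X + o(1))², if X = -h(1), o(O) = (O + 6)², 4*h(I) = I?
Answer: 38025/16 ≈ 2376.6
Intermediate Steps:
h(I) = I/4
o(O) = (6 + O)²
X = -¼ (X = -1/4 = -1*¼ = -¼ ≈ -0.25000)
(X + o(1))² = (-¼ + (6 + 1)²)² = (-¼ + 7²)² = (-¼ + 49)² = (195/4)² = 38025/16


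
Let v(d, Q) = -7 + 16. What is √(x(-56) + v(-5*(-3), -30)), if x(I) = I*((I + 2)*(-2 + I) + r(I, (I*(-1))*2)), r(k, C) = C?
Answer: I*√181655 ≈ 426.21*I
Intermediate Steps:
x(I) = I*(-2*I + (-2 + I)*(2 + I)) (x(I) = I*((I + 2)*(-2 + I) + (I*(-1))*2) = I*((2 + I)*(-2 + I) - I*2) = I*((-2 + I)*(2 + I) - 2*I) = I*(-2*I + (-2 + I)*(2 + I)))
v(d, Q) = 9
√(x(-56) + v(-5*(-3), -30)) = √(-56*(-4 + (-56)² - 2*(-56)) + 9) = √(-56*(-4 + 3136 + 112) + 9) = √(-56*3244 + 9) = √(-181664 + 9) = √(-181655) = I*√181655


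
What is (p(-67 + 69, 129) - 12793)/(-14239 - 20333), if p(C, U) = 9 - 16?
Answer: 3200/8643 ≈ 0.37024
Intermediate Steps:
p(C, U) = -7
(p(-67 + 69, 129) - 12793)/(-14239 - 20333) = (-7 - 12793)/(-14239 - 20333) = -12800/(-34572) = -12800*(-1/34572) = 3200/8643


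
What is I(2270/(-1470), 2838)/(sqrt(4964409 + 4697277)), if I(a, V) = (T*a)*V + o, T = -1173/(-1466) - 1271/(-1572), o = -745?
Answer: -4490960369*sqrt(9661686)/5566464448668 ≈ -2.5078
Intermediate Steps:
T = 1853621/1152276 (T = -1173*(-1/1466) - 1271*(-1/1572) = 1173/1466 + 1271/1572 = 1853621/1152276 ≈ 1.6087)
I(a, V) = -745 + 1853621*V*a/1152276 (I(a, V) = (1853621*a/1152276)*V - 745 = 1853621*V*a/1152276 - 745 = -745 + 1853621*V*a/1152276)
I(2270/(-1470), 2838)/(sqrt(4964409 + 4697277)) = (-745 + (1853621/1152276)*2838*(2270/(-1470)))/(sqrt(4964409 + 4697277)) = (-745 + (1853621/1152276)*2838*(2270*(-1/1470)))/(sqrt(9661686)) = (-745 + (1853621/1152276)*2838*(-227/147))*(sqrt(9661686)/9661686) = (-745 - 4061737559/576138)*(sqrt(9661686)/9661686) = -4490960369*sqrt(9661686)/5566464448668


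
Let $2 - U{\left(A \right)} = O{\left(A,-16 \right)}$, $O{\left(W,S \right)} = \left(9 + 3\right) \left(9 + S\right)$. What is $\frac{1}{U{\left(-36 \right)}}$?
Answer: $\frac{1}{86} \approx 0.011628$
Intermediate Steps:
$O{\left(W,S \right)} = 108 + 12 S$ ($O{\left(W,S \right)} = 12 \left(9 + S\right) = 108 + 12 S$)
$U{\left(A \right)} = 86$ ($U{\left(A \right)} = 2 - \left(108 + 12 \left(-16\right)\right) = 2 - \left(108 - 192\right) = 2 - -84 = 2 + 84 = 86$)
$\frac{1}{U{\left(-36 \right)}} = \frac{1}{86}$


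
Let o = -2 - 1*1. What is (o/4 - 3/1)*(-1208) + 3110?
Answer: 7640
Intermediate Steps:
o = -3 (o = -2 - 1 = -3)
(o/4 - 3/1)*(-1208) + 3110 = (-3/4 - 3/1)*(-1208) + 3110 = (-3*¼ - 3*1)*(-1208) + 3110 = (-¾ - 3)*(-1208) + 3110 = -15/4*(-1208) + 3110 = 4530 + 3110 = 7640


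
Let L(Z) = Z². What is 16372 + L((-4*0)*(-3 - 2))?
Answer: 16372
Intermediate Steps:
16372 + L((-4*0)*(-3 - 2)) = 16372 + ((-4*0)*(-3 - 2))² = 16372 + (0*(-5))² = 16372 + 0² = 16372 + 0 = 16372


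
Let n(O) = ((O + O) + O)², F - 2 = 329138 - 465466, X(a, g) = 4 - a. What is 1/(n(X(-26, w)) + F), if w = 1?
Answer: -1/128226 ≈ -7.7987e-6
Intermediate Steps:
F = -136326 (F = 2 + (329138 - 465466) = 2 - 136328 = -136326)
n(O) = 9*O² (n(O) = (2*O + O)² = (3*O)² = 9*O²)
1/(n(X(-26, w)) + F) = 1/(9*(4 - 1*(-26))² - 136326) = 1/(9*(4 + 26)² - 136326) = 1/(9*30² - 136326) = 1/(9*900 - 136326) = 1/(8100 - 136326) = 1/(-128226) = -1/128226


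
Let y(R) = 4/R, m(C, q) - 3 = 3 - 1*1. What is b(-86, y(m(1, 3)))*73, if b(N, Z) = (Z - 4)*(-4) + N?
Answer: -26718/5 ≈ -5343.6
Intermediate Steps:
m(C, q) = 5 (m(C, q) = 3 + (3 - 1*1) = 3 + (3 - 1) = 3 + 2 = 5)
b(N, Z) = 16 + N - 4*Z (b(N, Z) = (-4 + Z)*(-4) + N = (16 - 4*Z) + N = 16 + N - 4*Z)
b(-86, y(m(1, 3)))*73 = (16 - 86 - 16/5)*73 = -366/5*73 = -26718/5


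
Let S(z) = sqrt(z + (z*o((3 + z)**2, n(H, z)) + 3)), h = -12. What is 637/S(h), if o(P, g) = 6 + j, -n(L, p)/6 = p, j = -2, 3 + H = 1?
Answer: -637*I*sqrt(57)/57 ≈ -84.373*I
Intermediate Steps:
H = -2 (H = -3 + 1 = -2)
n(L, p) = -6*p
o(P, g) = 4 (o(P, g) = 6 - 2 = 4)
S(z) = sqrt(3 + 5*z) (S(z) = sqrt(z + (z*4 + 3)) = sqrt(z + (4*z + 3)) = sqrt(z + (3 + 4*z)) = sqrt(3 + 5*z))
637/S(h) = 637/(sqrt(3 + 5*(-12))) = 637/(sqrt(3 - 60)) = 637/(sqrt(-57)) = 637/((I*sqrt(57))) = 637*(-I*sqrt(57)/57) = -637*I*sqrt(57)/57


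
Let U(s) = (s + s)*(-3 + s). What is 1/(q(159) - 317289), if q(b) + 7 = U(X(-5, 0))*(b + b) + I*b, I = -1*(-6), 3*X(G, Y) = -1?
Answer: -3/946906 ≈ -3.1682e-6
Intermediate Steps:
X(G, Y) = -⅓ (X(G, Y) = (⅓)*(-1) = -⅓)
I = 6
U(s) = 2*s*(-3 + s) (U(s) = (2*s)*(-3 + s) = 2*s*(-3 + s))
q(b) = -7 + 94*b/9 (q(b) = -7 + ((2*(-⅓)*(-3 - ⅓))*(b + b) + 6*b) = -7 + ((2*(-⅓)*(-10/3))*(2*b) + 6*b) = -7 + (20*(2*b)/9 + 6*b) = -7 + (40*b/9 + 6*b) = -7 + 94*b/9)
1/(q(159) - 317289) = 1/((-7 + (94/9)*159) - 317289) = 1/((-7 + 4982/3) - 317289) = 1/(4961/3 - 317289) = 1/(-946906/3) = -3/946906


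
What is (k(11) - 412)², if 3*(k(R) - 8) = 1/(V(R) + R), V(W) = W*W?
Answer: 25594560289/156816 ≈ 1.6321e+5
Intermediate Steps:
V(W) = W²
k(R) = 8 + 1/(3*(R + R²)) (k(R) = 8 + 1/(3*(R² + R)) = 8 + 1/(3*(R + R²)))
(k(11) - 412)² = ((⅓)*(1 + 24*11 + 24*11²)/(11*(1 + 11)) - 412)² = ((⅓)*(1/11)*(1 + 264 + 24*121)/12 - 412)² = ((⅓)*(1/11)*(1/12)*(1 + 264 + 2904) - 412)² = ((⅓)*(1/11)*(1/12)*3169 - 412)² = (3169/396 - 412)² = (-159983/396)² = 25594560289/156816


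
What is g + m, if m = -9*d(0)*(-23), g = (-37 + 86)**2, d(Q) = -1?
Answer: 2194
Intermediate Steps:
g = 2401 (g = 49**2 = 2401)
m = -207 (m = -9*(-1)*(-23) = 9*(-23) = -207)
g + m = 2401 - 207 = 2194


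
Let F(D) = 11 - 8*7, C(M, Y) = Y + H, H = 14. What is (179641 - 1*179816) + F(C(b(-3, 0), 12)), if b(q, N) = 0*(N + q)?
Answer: -220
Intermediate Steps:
b(q, N) = 0
C(M, Y) = 14 + Y (C(M, Y) = Y + 14 = 14 + Y)
F(D) = -45 (F(D) = 11 - 56 = -45)
(179641 - 1*179816) + F(C(b(-3, 0), 12)) = (179641 - 1*179816) - 45 = (179641 - 179816) - 45 = -175 - 45 = -220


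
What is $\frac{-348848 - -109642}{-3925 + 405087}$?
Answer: $- \frac{119603}{200581} \approx -0.59628$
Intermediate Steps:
$\frac{-348848 - -109642}{-3925 + 405087} = \frac{-348848 + 109642}{401162} = \left(-239206\right) \frac{1}{401162} = - \frac{119603}{200581}$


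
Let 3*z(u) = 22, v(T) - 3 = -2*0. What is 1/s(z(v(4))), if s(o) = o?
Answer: 3/22 ≈ 0.13636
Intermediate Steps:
v(T) = 3 (v(T) = 3 - 2*0 = 3 + 0 = 3)
z(u) = 22/3 (z(u) = (1/3)*22 = 22/3)
1/s(z(v(4))) = 1/(22/3) = 3/22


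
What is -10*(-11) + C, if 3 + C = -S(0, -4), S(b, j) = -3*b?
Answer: 107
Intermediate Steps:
C = -3 (C = -3 - (-3)*0 = -3 - 1*0 = -3 + 0 = -3)
-10*(-11) + C = -10*(-11) - 3 = 110 - 3 = 107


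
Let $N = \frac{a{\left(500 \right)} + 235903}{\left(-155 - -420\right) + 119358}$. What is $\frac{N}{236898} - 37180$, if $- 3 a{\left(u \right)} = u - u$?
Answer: $- \frac{1053623550463817}{28338449454} \approx -37180.0$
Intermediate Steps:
$a{\left(u \right)} = 0$ ($a{\left(u \right)} = - \frac{u - u}{3} = \left(- \frac{1}{3}\right) 0 = 0$)
$N = \frac{235903}{119623}$ ($N = \frac{0 + 235903}{\left(-155 - -420\right) + 119358} = \frac{235903}{\left(-155 + 420\right) + 119358} = \frac{235903}{265 + 119358} = \frac{235903}{119623} \approx 1.9721$)
$\frac{N}{236898} - 37180 = \frac{235903}{119623 \cdot 236898} - 37180 = \frac{235903}{119623} \cdot \frac{1}{236898} - 37180 = \frac{235903}{28338449454} - 37180 = - \frac{1053623550463817}{28338449454}$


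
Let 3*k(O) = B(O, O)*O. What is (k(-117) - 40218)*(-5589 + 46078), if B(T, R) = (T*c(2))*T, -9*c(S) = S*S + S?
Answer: 12782215344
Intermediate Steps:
c(S) = -S/9 - S**2/9 (c(S) = -(S*S + S)/9 = -(S**2 + S)/9 = -(S + S**2)/9 = -S/9 - S**2/9)
B(T, R) = -2*T**2/3 (B(T, R) = (T*(-1/9*2*(1 + 2)))*T = (T*(-1/9*2*3))*T = (T*(-2/3))*T = (-2*T/3)*T = -2*T**2/3)
k(O) = -2*O**3/9 (k(O) = ((-2*O**2/3)*O)/3 = (-2*O**3/3)/3 = -2*O**3/9)
(k(-117) - 40218)*(-5589 + 46078) = (-2/9*(-117)**3 - 40218)*(-5589 + 46078) = (-2/9*(-1601613) - 40218)*40489 = (355914 - 40218)*40489 = 315696*40489 = 12782215344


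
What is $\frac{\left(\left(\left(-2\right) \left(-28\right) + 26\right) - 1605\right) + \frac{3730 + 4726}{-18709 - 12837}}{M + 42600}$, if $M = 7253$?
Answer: $- \frac{24026507}{786331369} \approx -0.030555$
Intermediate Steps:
$\frac{\left(\left(\left(-2\right) \left(-28\right) + 26\right) - 1605\right) + \frac{3730 + 4726}{-18709 - 12837}}{M + 42600} = \frac{\left(\left(\left(-2\right) \left(-28\right) + 26\right) - 1605\right) + \frac{3730 + 4726}{-18709 - 12837}}{7253 + 42600} = \frac{\left(\left(56 + 26\right) - 1605\right) + \frac{8456}{-31546}}{49853} = \left(\left(82 - 1605\right) + 8456 \left(- \frac{1}{31546}\right)\right) \frac{1}{49853} = \left(-1523 - \frac{4228}{15773}\right) \frac{1}{49853} = \left(- \frac{24026507}{15773}\right) \frac{1}{49853} = - \frac{24026507}{786331369}$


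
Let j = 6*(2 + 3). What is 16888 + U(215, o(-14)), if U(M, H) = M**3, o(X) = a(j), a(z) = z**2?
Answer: 9955263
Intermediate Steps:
j = 30 (j = 6*5 = 30)
o(X) = 900 (o(X) = 30**2 = 900)
16888 + U(215, o(-14)) = 16888 + 215**3 = 16888 + 9938375 = 9955263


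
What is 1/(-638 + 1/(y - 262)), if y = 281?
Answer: -19/12121 ≈ -0.0015675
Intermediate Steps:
1/(-638 + 1/(y - 262)) = 1/(-638 + 1/(281 - 262)) = 1/(-638 + 1/19) = 1/(-12121/19) = -19/12121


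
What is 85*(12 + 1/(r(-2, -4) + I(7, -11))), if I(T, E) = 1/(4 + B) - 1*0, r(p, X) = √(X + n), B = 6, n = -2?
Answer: 170*(-11*I + 60*√6)/(-I + 10*√6) ≈ 1021.4 - 34.643*I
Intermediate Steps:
r(p, X) = √(-2 + X) (r(p, X) = √(X - 2) = √(-2 + X))
I(T, E) = ⅒ (I(T, E) = 1/(4 + 6) - 1*0 = 1/10 + 0 = ⅒ + 0 = ⅒)
85*(12 + 1/(r(-2, -4) + I(7, -11))) = 85*(12 + 1/(√(-2 - 4) + ⅒)) = 85*(12 + 1/(√(-6) + ⅒)) = 85*(12 + 1/(I*√6 + ⅒)) = 85*(12 + 1/(⅒ + I*√6)) = 1020 + 85/(⅒ + I*√6)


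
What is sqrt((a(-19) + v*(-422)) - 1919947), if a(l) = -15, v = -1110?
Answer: I*sqrt(1451542) ≈ 1204.8*I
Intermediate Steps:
sqrt((a(-19) + v*(-422)) - 1919947) = sqrt((-15 - 1110*(-422)) - 1919947) = sqrt((-15 + 468420) - 1919947) = sqrt(468405 - 1919947) = sqrt(-1451542) = I*sqrt(1451542)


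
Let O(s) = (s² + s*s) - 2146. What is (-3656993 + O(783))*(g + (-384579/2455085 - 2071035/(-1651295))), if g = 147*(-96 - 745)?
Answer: 12835482996067211372049/42674416685 ≈ 3.0078e+11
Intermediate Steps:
g = -123627 (g = 147*(-841) = -123627)
O(s) = -2146 + 2*s² (O(s) = (s² + s²) - 2146 = 2*s² - 2146 = -2146 + 2*s²)
(-3656993 + O(783))*(g + (-384579/2455085 - 2071035/(-1651295))) = (-3656993 + (-2146 + 2*783²))*(-123627 + (-384579/2455085 - 2071035/(-1651295))) = (-3656993 + (-2146 + 2*613089))*(-123627 + (-384579*1/2455085 - 2071035*(-1/1651295))) = (-3656993 + (-2146 + 1226178))*(-123627 + (-20241/129215 + 414207/330259)) = (-3656993 + 1224032)*(-123627 + 46836985086/42674416685) = -2432961*(-5275663274531409/42674416685) = 12835482996067211372049/42674416685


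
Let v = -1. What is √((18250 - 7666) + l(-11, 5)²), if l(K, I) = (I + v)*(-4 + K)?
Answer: 6*√394 ≈ 119.10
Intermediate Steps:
l(K, I) = (-1 + I)*(-4 + K) (l(K, I) = (I - 1)*(-4 + K) = (-1 + I)*(-4 + K))
√((18250 - 7666) + l(-11, 5)²) = √((18250 - 7666) + (4 - 1*(-11) - 4*5 + 5*(-11))²) = √(10584 + (4 + 11 - 20 - 55)²) = √(10584 + (-60)²) = √(10584 + 3600) = √14184 = 6*√394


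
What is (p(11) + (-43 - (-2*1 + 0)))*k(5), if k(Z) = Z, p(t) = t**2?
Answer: 400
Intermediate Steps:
(p(11) + (-43 - (-2*1 + 0)))*k(5) = (11**2 + (-43 - (-2*1 + 0)))*5 = (121 + (-43 - (-2 + 0)))*5 = (121 + (-43 - 1*(-2)))*5 = (121 + (-43 + 2))*5 = (121 - 41)*5 = 80*5 = 400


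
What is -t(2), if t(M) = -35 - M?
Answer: 37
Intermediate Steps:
-t(2) = -(-35 - 1*2) = -(-35 - 2) = -1*(-37) = 37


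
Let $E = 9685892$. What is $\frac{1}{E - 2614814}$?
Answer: $\frac{1}{7071078} \approx 1.4142 \cdot 10^{-7}$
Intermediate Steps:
$\frac{1}{E - 2614814} = \frac{1}{9685892 - 2614814} = \frac{1}{7071078}$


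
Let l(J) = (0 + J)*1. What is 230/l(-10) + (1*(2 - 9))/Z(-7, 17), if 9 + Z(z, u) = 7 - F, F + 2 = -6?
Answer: -145/6 ≈ -24.167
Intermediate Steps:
F = -8 (F = -2 - 6 = -8)
Z(z, u) = 6 (Z(z, u) = -9 + (7 - 1*(-8)) = -9 + (7 + 8) = -9 + 15 = 6)
l(J) = J (l(J) = J*1 = J)
230/l(-10) + (1*(2 - 9))/Z(-7, 17) = 230/(-10) + (1*(2 - 9))/6 = 230*(-⅒) + (1*(-7))*(⅙) = -23 - 7*⅙ = -23 - 7/6 = -145/6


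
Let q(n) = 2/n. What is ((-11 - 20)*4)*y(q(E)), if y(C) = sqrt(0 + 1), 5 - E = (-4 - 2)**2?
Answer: -124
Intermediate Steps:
E = -31 (E = 5 - (-4 - 2)**2 = 5 - 1*(-6)**2 = 5 - 1*36 = 5 - 36 = -31)
y(C) = 1 (y(C) = sqrt(1) = 1)
((-11 - 20)*4)*y(q(E)) = ((-11 - 20)*4)*1 = -31*4*1 = -124*1 = -124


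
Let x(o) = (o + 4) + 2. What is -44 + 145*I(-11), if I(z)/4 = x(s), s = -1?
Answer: 2856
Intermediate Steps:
x(o) = 6 + o (x(o) = (4 + o) + 2 = 6 + o)
I(z) = 20 (I(z) = 4*(6 - 1) = 4*5 = 20)
-44 + 145*I(-11) = -44 + 145*20 = -44 + 2900 = 2856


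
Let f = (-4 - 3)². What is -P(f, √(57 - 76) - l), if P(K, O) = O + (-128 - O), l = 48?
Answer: 128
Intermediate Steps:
f = 49 (f = (-7)² = 49)
P(K, O) = -128
-P(f, √(57 - 76) - l) = -1*(-128) = 128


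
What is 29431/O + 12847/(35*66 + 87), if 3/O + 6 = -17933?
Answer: -421842191644/2397 ≈ -1.7599e+8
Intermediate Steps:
O = -3/17939 (O = 3/(-6 - 17933) = 3/(-17939) = 3*(-1/17939) = -3/17939 ≈ -0.00016723)
29431/O + 12847/(35*66 + 87) = 29431/(-3/17939) + 12847/(35*66 + 87) = 29431*(-17939/3) + 12847/(2310 + 87) = -527962709/3 + 12847/2397 = -421842191644/2397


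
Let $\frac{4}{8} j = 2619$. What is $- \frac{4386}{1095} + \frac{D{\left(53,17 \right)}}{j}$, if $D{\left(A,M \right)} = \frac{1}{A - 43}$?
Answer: $- \frac{15315839}{3823740} \approx -4.0055$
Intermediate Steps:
$j = 5238$ ($j = 2 \cdot 2619 = 5238$)
$D{\left(A,M \right)} = \frac{1}{-43 + A}$
$- \frac{4386}{1095} + \frac{D{\left(53,17 \right)}}{j} = - \frac{4386}{1095} + \frac{1}{\left(-43 + 53\right) 5238} = \left(-4386\right) \frac{1}{1095} + \frac{1}{10} \cdot \frac{1}{5238} = - \frac{1462}{365} + \frac{1}{10} \cdot \frac{1}{5238} = - \frac{1462}{365} + \frac{1}{52380} = - \frac{15315839}{3823740}$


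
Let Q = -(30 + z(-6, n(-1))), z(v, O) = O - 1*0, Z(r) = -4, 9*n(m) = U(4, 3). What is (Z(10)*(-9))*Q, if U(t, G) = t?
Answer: -1096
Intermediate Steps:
n(m) = 4/9 (n(m) = (⅑)*4 = 4/9)
z(v, O) = O (z(v, O) = O + 0 = O)
Q = -274/9 (Q = -(30 + 4/9) = -1*274/9 = -274/9 ≈ -30.444)
(Z(10)*(-9))*Q = -4*(-9)*(-274/9) = 36*(-274/9) = -1096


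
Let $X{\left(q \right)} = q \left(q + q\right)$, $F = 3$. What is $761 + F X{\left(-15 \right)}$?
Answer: $2111$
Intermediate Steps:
$X{\left(q \right)} = 2 q^{2}$ ($X{\left(q \right)} = q 2 q = 2 q^{2}$)
$761 + F X{\left(-15 \right)} = 761 + 3 \cdot 2 \left(-15\right)^{2} = 761 + 3 \cdot 2 \cdot 225 = 761 + 3 \cdot 450 = 761 + 1350 = 2111$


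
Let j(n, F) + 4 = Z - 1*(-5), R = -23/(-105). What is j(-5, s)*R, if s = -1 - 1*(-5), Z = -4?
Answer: -23/35 ≈ -0.65714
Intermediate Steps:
s = 4 (s = -1 + 5 = 4)
R = 23/105 (R = -23*(-1/105) = 23/105 ≈ 0.21905)
j(n, F) = -3 (j(n, F) = -4 + (-4 - 1*(-5)) = -4 + (-4 + 5) = -4 + 1 = -3)
j(-5, s)*R = -3*23/105 = -23/35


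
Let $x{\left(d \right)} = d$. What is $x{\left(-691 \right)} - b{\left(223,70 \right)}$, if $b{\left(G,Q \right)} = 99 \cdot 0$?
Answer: $-691$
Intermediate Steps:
$b{\left(G,Q \right)} = 0$
$x{\left(-691 \right)} - b{\left(223,70 \right)} = -691 - 0 = -691 + 0 = -691$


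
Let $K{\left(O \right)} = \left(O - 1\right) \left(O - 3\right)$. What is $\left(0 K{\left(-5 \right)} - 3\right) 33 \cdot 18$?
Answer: $-1782$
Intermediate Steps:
$K{\left(O \right)} = \left(-1 + O\right) \left(-3 + O\right)$
$\left(0 K{\left(-5 \right)} - 3\right) 33 \cdot 18 = \left(0 \left(3 + \left(-5\right)^{2} - -20\right) - 3\right) 33 \cdot 18 = \left(0 \left(3 + 25 + 20\right) - 3\right) 33 \cdot 18 = \left(0 \cdot 48 - 3\right) 33 \cdot 18 = \left(0 - 3\right) 33 \cdot 18 = \left(-3\right) 33 \cdot 18 = \left(-99\right) 18 = -1782$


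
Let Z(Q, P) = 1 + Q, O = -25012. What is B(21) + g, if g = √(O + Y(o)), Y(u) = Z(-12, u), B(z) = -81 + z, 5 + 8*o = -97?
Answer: -60 + I*√25023 ≈ -60.0 + 158.19*I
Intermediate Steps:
o = -51/4 (o = -5/8 + (⅛)*(-97) = -5/8 - 97/8 = -51/4 ≈ -12.750)
Y(u) = -11 (Y(u) = 1 - 12 = -11)
g = I*√25023 (g = √(-25012 - 11) = √(-25023) = I*√25023 ≈ 158.19*I)
B(21) + g = (-81 + 21) + I*√25023 = -60 + I*√25023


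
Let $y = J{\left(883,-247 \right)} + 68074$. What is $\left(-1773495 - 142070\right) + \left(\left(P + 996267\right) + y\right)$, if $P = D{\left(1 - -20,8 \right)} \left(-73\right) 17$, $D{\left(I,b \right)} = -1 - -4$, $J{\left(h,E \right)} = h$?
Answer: $-854064$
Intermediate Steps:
$D{\left(I,b \right)} = 3$ ($D{\left(I,b \right)} = -1 + 4 = 3$)
$y = 68957$ ($y = 883 + 68074 = 68957$)
$P = -3723$ ($P = 3 \left(-73\right) 17 = \left(-219\right) 17 = -3723$)
$\left(-1773495 - 142070\right) + \left(\left(P + 996267\right) + y\right) = \left(-1773495 - 142070\right) + \left(\left(-3723 + 996267\right) + 68957\right) = -1915565 + \left(992544 + 68957\right) = -1915565 + 1061501 = -854064$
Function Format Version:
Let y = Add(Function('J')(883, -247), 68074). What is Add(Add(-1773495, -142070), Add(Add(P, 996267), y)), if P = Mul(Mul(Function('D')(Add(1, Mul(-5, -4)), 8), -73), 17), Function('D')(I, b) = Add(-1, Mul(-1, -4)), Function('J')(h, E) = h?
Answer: -854064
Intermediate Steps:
Function('D')(I, b) = 3 (Function('D')(I, b) = Add(-1, 4) = 3)
y = 68957 (y = Add(883, 68074) = 68957)
P = -3723 (P = Mul(Mul(3, -73), 17) = Mul(-219, 17) = -3723)
Add(Add(-1773495, -142070), Add(Add(P, 996267), y)) = Add(Add(-1773495, -142070), Add(Add(-3723, 996267), 68957)) = Add(-1915565, Add(992544, 68957)) = Add(-1915565, 1061501) = -854064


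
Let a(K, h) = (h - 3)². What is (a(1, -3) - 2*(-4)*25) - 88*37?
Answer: -3020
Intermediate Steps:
a(K, h) = (-3 + h)²
(a(1, -3) - 2*(-4)*25) - 88*37 = ((-3 - 3)² - 2*(-4)*25) - 88*37 = ((-6)² + 8*25) - 1*3256 = (36 + 200) - 3256 = 236 - 3256 = -3020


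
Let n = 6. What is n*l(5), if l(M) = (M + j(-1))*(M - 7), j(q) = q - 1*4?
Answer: 0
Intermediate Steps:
j(q) = -4 + q (j(q) = q - 4 = -4 + q)
l(M) = (-7 + M)*(-5 + M) (l(M) = (M + (-4 - 1))*(M - 7) = (M - 5)*(-7 + M) = (-5 + M)*(-7 + M) = (-7 + M)*(-5 + M))
n*l(5) = 6*(35 + 5² - 12*5) = 6*(35 + 25 - 60) = 6*0 = 0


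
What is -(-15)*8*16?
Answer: 1920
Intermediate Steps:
-(-15)*8*16 = -15*(-8)*16 = 120*16 = 1920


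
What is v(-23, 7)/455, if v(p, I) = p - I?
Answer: -6/91 ≈ -0.065934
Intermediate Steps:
v(-23, 7)/455 = (-23 - 1*7)/455 = (-23 - 7)*(1/455) = -30*1/455 = -6/91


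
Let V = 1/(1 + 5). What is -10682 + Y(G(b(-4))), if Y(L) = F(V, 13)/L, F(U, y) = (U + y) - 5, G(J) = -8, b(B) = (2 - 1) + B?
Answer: -512785/48 ≈ -10683.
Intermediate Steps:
V = 1/6 ≈ 0.16667
b(B) = 1 + B
F(U, y) = -5 + U + y
Y(L) = 49/(6*L) (Y(L) = (-5 + 1/6 + 13)/L = 49/(6*L))
-10682 + Y(G(b(-4))) = -10682 + (49/6)/(-8) = -10682 + (49/6)*(-1/8) = -10682 - 49/48 = -512785/48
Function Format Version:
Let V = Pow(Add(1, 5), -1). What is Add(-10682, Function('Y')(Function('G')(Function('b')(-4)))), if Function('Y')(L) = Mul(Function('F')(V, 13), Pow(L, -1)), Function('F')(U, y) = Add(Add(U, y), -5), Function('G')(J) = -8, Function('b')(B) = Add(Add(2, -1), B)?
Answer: Rational(-512785, 48) ≈ -10683.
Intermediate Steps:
V = Rational(1, 6) (V = Pow(6, -1) = Rational(1, 6) ≈ 0.16667)
Function('b')(B) = Add(1, B)
Function('F')(U, y) = Add(-5, U, y)
Function('Y')(L) = Mul(Rational(49, 6), Pow(L, -1)) (Function('Y')(L) = Mul(Add(-5, Rational(1, 6), 13), Pow(L, -1)) = Mul(Rational(49, 6), Pow(L, -1)))
Add(-10682, Function('Y')(Function('G')(Function('b')(-4)))) = Add(-10682, Mul(Rational(49, 6), Pow(-8, -1))) = Add(-10682, Mul(Rational(49, 6), Rational(-1, 8))) = Add(-10682, Rational(-49, 48)) = Rational(-512785, 48)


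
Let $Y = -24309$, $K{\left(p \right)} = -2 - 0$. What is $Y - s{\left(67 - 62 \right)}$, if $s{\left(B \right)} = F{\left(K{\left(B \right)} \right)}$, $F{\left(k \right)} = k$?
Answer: $-24307$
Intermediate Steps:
$K{\left(p \right)} = -2$ ($K{\left(p \right)} = -2 + 0 = -2$)
$s{\left(B \right)} = -2$
$Y - s{\left(67 - 62 \right)} = -24309 - -2 = -24309 + 2 = -24307$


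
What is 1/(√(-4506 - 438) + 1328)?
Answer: 83/110533 - I*√309/442132 ≈ 0.00075091 - 3.9758e-5*I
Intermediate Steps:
1/(√(-4506 - 438) + 1328) = 1/(√(-4944) + 1328) = 1/(4*I*√309 + 1328) = 1/(1328 + 4*I*√309)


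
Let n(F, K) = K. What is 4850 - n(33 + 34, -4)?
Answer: 4854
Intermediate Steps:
4850 - n(33 + 34, -4) = 4850 - 1*(-4) = 4850 + 4 = 4854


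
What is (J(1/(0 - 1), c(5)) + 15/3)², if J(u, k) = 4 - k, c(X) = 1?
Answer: 64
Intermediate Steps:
(J(1/(0 - 1), c(5)) + 15/3)² = ((4 - 1*1) + 15/3)² = ((4 - 1) + 15*(⅓))² = (3 + 5)² = 8² = 64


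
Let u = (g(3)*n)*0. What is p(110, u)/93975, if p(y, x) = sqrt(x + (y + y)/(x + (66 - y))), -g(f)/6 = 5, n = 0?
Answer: I*sqrt(5)/93975 ≈ 2.3794e-5*I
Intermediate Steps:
g(f) = -30 (g(f) = -6*5 = -30)
u = 0 (u = -30*0*0 = 0*0 = 0)
p(y, x) = sqrt(x + 2*y/(66 + x - y)) (p(y, x) = sqrt(x + (2*y)/(66 + x - y)) = sqrt(x + 2*y/(66 + x - y)))
p(110, u)/93975 = sqrt((2*110 + 0*(66 + 0 - 1*110))/(66 + 0 - 1*110))/93975 = sqrt((220 + 0*(66 + 0 - 110))/(66 + 0 - 110))*(1/93975) = sqrt((220 + 0*(-44))/(-44))*(1/93975) = sqrt(-(220 + 0)/44)*(1/93975) = sqrt(-1/44*220)*(1/93975) = sqrt(-5)*(1/93975) = (I*sqrt(5))*(1/93975) = I*sqrt(5)/93975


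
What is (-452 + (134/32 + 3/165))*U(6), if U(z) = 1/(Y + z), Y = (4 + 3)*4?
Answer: -394059/29920 ≈ -13.170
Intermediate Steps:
Y = 28 (Y = 7*4 = 28)
U(z) = 1/(28 + z)
(-452 + (134/32 + 3/165))*U(6) = (-452 + (134/32 + 3/165))/(28 + 6) = (-452 + (134*(1/32) + 3*(1/165)))/34 = (-452 + (67/16 + 1/55))*(1/34) = (-452 + 3701/880)*(1/34) = -394059/880*1/34 = -394059/29920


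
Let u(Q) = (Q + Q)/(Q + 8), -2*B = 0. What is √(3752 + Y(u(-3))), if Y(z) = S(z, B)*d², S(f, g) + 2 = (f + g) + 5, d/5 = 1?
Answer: √3797 ≈ 61.620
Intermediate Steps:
B = 0 (B = -½*0 = 0)
d = 5 (d = 5*1 = 5)
S(f, g) = 3 + f + g (S(f, g) = -2 + ((f + g) + 5) = -2 + (5 + f + g) = 3 + f + g)
u(Q) = 2*Q/(8 + Q) (u(Q) = (2*Q)/(8 + Q) = 2*Q/(8 + Q))
Y(z) = 75 + 25*z (Y(z) = (3 + z + 0)*5² = (3 + z)*25 = 75 + 25*z)
√(3752 + Y(u(-3))) = √(3752 + (75 + 25*(2*(-3)/(8 - 3)))) = √(3752 + (75 + 25*(2*(-3)/5))) = √(3752 + (75 + 25*(2*(-3)*(⅕)))) = √(3752 + (75 + 25*(-6/5))) = √(3752 + (75 - 30)) = √(3752 + 45) = √3797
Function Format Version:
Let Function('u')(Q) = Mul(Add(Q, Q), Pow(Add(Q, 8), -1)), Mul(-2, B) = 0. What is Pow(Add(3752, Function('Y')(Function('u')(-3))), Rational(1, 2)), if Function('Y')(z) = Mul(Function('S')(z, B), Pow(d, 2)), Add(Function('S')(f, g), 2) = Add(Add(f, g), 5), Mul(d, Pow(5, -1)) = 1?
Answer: Pow(3797, Rational(1, 2)) ≈ 61.620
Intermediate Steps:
B = 0 (B = Mul(Rational(-1, 2), 0) = 0)
d = 5 (d = Mul(5, 1) = 5)
Function('S')(f, g) = Add(3, f, g) (Function('S')(f, g) = Add(-2, Add(Add(f, g), 5)) = Add(-2, Add(5, f, g)) = Add(3, f, g))
Function('u')(Q) = Mul(2, Q, Pow(Add(8, Q), -1)) (Function('u')(Q) = Mul(Mul(2, Q), Pow(Add(8, Q), -1)) = Mul(2, Q, Pow(Add(8, Q), -1)))
Function('Y')(z) = Add(75, Mul(25, z)) (Function('Y')(z) = Mul(Add(3, z, 0), Pow(5, 2)) = Mul(Add(3, z), 25) = Add(75, Mul(25, z)))
Pow(Add(3752, Function('Y')(Function('u')(-3))), Rational(1, 2)) = Pow(Add(3752, Add(75, Mul(25, Mul(2, -3, Pow(Add(8, -3), -1))))), Rational(1, 2)) = Pow(Add(3752, Add(75, Mul(25, Mul(2, -3, Pow(5, -1))))), Rational(1, 2)) = Pow(Add(3752, Add(75, Mul(25, Mul(2, -3, Rational(1, 5))))), Rational(1, 2)) = Pow(Add(3752, Add(75, Mul(25, Rational(-6, 5)))), Rational(1, 2)) = Pow(Add(3752, Add(75, -30)), Rational(1, 2)) = Pow(Add(3752, 45), Rational(1, 2)) = Pow(3797, Rational(1, 2))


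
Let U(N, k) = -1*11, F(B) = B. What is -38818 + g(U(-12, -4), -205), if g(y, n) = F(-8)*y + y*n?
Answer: -36475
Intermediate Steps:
U(N, k) = -11
g(y, n) = -8*y + n*y (g(y, n) = -8*y + y*n = -8*y + n*y)
-38818 + g(U(-12, -4), -205) = -38818 - 11*(-8 - 205) = -38818 - 11*(-213) = -38818 + 2343 = -36475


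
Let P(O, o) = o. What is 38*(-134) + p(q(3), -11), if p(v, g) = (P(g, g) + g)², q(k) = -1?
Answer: -4608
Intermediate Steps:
p(v, g) = 4*g² (p(v, g) = (g + g)² = (2*g)² = 4*g²)
38*(-134) + p(q(3), -11) = 38*(-134) + 4*(-11)² = -5092 + 4*121 = -5092 + 484 = -4608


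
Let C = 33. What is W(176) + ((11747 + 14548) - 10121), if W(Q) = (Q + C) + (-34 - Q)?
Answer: 16173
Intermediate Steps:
W(Q) = -1 (W(Q) = (Q + 33) + (-34 - Q) = (33 + Q) + (-34 - Q) = -1)
W(176) + ((11747 + 14548) - 10121) = -1 + ((11747 + 14548) - 10121) = -1 + (26295 - 10121) = -1 + 16174 = 16173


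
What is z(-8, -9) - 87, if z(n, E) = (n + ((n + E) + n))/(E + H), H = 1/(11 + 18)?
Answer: -21663/260 ≈ -83.319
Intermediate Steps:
H = 1/29 ≈ 0.034483
z(n, E) = (E + 3*n)/(1/29 + E) (z(n, E) = (n + ((n + E) + n))/(E + 1/29) = (n + ((E + n) + n))/(1/29 + E) = (n + (E + 2*n))/(1/29 + E) = (E + 3*n)/(1/29 + E))
z(-8, -9) - 87 = 29*(-9 + 3*(-8))/(1 + 29*(-9)) - 87 = 29*(-9 - 24)/(1 - 261) - 87 = 29*(-33)/(-260) - 87 = 29*(-1/260)*(-33) - 87 = 957/260 - 87 = -21663/260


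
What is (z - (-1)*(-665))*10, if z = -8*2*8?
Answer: -7930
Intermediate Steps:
z = -128 (z = -16*8 = -128)
(z - (-1)*(-665))*10 = (-128 - (-1)*(-665))*10 = (-128 - 1*665)*10 = (-128 - 665)*10 = -793*10 = -7930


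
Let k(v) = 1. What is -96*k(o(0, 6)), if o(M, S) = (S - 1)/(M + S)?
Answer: -96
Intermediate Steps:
o(M, S) = (-1 + S)/(M + S)
-96*k(o(0, 6)) = -96*1 = -96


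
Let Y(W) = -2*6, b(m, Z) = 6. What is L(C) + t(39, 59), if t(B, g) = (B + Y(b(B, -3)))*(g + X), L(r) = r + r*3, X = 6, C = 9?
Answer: 1791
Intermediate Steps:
Y(W) = -12
L(r) = 4*r (L(r) = r + 3*r = 4*r)
t(B, g) = (-12 + B)*(6 + g) (t(B, g) = (B - 12)*(g + 6) = (-12 + B)*(6 + g))
L(C) + t(39, 59) = 4*9 + (-72 - 12*59 + 6*39 + 39*59) = 36 + (-72 - 708 + 234 + 2301) = 36 + 1755 = 1791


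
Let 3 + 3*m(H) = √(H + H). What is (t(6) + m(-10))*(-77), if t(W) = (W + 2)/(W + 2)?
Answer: -154*I*√5/3 ≈ -114.78*I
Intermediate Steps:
t(W) = 1 (t(W) = (2 + W)/(2 + W) = 1)
m(H) = -1 + √2*√H/3 (m(H) = -1 + √(H + H)/3 = -1 + √(2*H)/3 = -1 + (√2*√H)/3 = -1 + √2*√H/3)
(t(6) + m(-10))*(-77) = (1 + (-1 + √2*√(-10)/3))*(-77) = (1 + (-1 + √2*(I*√10)/3))*(-77) = (1 + (-1 + 2*I*√5/3))*(-77) = (2*I*√5/3)*(-77) = -154*I*√5/3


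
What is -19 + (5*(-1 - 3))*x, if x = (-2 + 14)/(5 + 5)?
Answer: -43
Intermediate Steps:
x = 6/5 (x = 12/10 = 12*(⅒) = 6/5 ≈ 1.2000)
-19 + (5*(-1 - 3))*x = -19 + (5*(-1 - 3))*(6/5) = -19 + (5*(-4))*(6/5) = -19 - 20*6/5 = -19 - 24 = -43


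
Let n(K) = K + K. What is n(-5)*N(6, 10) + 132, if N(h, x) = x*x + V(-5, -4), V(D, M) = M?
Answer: -828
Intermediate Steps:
N(h, x) = -4 + x**2 (N(h, x) = x*x - 4 = x**2 - 4 = -4 + x**2)
n(K) = 2*K
n(-5)*N(6, 10) + 132 = (2*(-5))*(-4 + 10**2) + 132 = -10*(-4 + 100) + 132 = -10*96 + 132 = -960 + 132 = -828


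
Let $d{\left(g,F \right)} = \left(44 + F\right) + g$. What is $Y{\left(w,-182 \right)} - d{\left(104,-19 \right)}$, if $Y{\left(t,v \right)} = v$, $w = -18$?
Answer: $-311$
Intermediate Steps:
$d{\left(g,F \right)} = 44 + F + g$
$Y{\left(w,-182 \right)} - d{\left(104,-19 \right)} = -182 - \left(44 - 19 + 104\right) = -182 - 129 = -311$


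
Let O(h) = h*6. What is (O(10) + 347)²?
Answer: 165649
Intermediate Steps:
O(h) = 6*h
(O(10) + 347)² = (6*10 + 347)² = (60 + 347)² = 407² = 165649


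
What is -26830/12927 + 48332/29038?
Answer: -77150888/187687113 ≈ -0.41106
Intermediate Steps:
-26830/12927 + 48332/29038 = -26830*1/12927 + 48332*(1/29038) = -26830/12927 + 24166/14519 = -77150888/187687113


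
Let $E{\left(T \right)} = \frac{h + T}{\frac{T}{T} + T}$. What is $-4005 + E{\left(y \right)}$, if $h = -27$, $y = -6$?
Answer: $- \frac{19992}{5} \approx -3998.4$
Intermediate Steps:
$E{\left(T \right)} = \frac{-27 + T}{1 + T}$ ($E{\left(T \right)} = \frac{-27 + T}{\frac{T}{T} + T} = \frac{-27 + T}{1 + T}$)
$-4005 + E{\left(y \right)} = -4005 + \frac{-27 - 6}{1 - 6} = -4005 + \frac{1}{-5} \left(-33\right) = -4005 - - \frac{33}{5} = -4005 + \frac{33}{5} = - \frac{19992}{5}$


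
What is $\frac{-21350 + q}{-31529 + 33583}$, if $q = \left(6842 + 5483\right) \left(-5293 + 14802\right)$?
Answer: $\frac{117177075}{2054} \approx 57048.0$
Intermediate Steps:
$q = 117198425$ ($q = 12325 \cdot 9509 = 117198425$)
$\frac{-21350 + q}{-31529 + 33583} = \frac{-21350 + 117198425}{-31529 + 33583} = \frac{117177075}{2054}$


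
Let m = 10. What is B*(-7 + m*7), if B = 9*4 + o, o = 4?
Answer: 2520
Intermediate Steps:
B = 40 (B = 9*4 + 4 = 36 + 4 = 40)
B*(-7 + m*7) = 40*(-7 + 10*7) = 40*(-7 + 70) = 40*63 = 2520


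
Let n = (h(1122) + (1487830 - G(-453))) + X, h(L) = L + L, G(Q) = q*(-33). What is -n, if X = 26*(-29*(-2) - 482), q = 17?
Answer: -1479611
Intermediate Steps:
G(Q) = -561 (G(Q) = 17*(-33) = -561)
h(L) = 2*L
X = -11024 (X = 26*(58 - 482) = 26*(-424) = -11024)
n = 1479611 (n = (2*1122 + (1487830 - 1*(-561))) - 11024 = (2244 + (1487830 + 561)) - 11024 = (2244 + 1488391) - 11024 = 1490635 - 11024 = 1479611)
-n = -1*1479611 = -1479611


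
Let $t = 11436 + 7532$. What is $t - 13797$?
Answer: $5171$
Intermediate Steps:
$t = 18968$
$t - 13797 = 18968 - 13797 = 5171$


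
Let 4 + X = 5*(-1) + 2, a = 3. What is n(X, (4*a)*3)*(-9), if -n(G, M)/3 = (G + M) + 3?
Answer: 864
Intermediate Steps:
X = -7 (X = -4 + (5*(-1) + 2) = -4 + (-5 + 2) = -4 - 3 = -7)
n(G, M) = -9 - 3*G - 3*M (n(G, M) = -3*((G + M) + 3) = -3*(3 + G + M) = -9 - 3*G - 3*M)
n(X, (4*a)*3)*(-9) = (-9 - 3*(-7) - 3*4*3*3)*(-9) = (-9 + 21 - 36*3)*(-9) = (-9 + 21 - 3*36)*(-9) = (-9 + 21 - 108)*(-9) = -96*(-9) = 864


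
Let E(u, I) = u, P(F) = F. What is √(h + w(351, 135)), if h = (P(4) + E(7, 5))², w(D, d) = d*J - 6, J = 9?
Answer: √1330 ≈ 36.469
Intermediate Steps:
w(D, d) = -6 + 9*d (w(D, d) = d*9 - 6 = 9*d - 6 = -6 + 9*d)
h = 121 (h = (4 + 7)² = 11² = 121)
√(h + w(351, 135)) = √(121 + (-6 + 9*135)) = √(121 + (-6 + 1215)) = √(121 + 1209) = √1330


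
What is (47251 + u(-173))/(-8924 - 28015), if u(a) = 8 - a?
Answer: -6776/5277 ≈ -1.2841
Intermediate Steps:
(47251 + u(-173))/(-8924 - 28015) = (47251 + (8 - 1*(-173)))/(-8924 - 28015) = (47251 + (8 + 173))/(-36939) = (47251 + 181)*(-1/36939) = 47432*(-1/36939) = -6776/5277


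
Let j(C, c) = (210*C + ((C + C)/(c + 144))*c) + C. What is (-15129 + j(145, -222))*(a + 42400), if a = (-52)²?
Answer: 9552485952/13 ≈ 7.3481e+8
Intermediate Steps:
a = 2704
j(C, c) = 211*C + 2*C*c/(144 + c) (j(C, c) = (210*C + ((2*C)/(144 + c))*c) + C = (210*C + (2*C/(144 + c))*c) + C = (210*C + 2*C*c/(144 + c)) + C = 211*C + 2*C*c/(144 + c))
(-15129 + j(145, -222))*(a + 42400) = (-15129 + 3*145*(10128 + 71*(-222))/(144 - 222))*(2704 + 42400) = (-15129 + 3*145*(10128 - 15762)/(-78))*45104 = (-15129 + 3*145*(-1/78)*(-5634))*45104 = (-15129 + 408465/13)*45104 = (211788/13)*45104 = 9552485952/13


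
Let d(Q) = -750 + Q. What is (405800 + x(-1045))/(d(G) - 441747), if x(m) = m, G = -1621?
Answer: -404755/444118 ≈ -0.91137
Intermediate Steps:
(405800 + x(-1045))/(d(G) - 441747) = (405800 - 1045)/((-750 - 1621) - 441747) = 404755/(-2371 - 441747) = 404755/(-444118) = 404755*(-1/444118) = -404755/444118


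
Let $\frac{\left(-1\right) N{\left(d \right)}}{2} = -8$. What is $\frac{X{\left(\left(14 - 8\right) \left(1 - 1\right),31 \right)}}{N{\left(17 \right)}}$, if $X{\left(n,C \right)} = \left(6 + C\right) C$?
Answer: $\frac{1147}{16} \approx 71.688$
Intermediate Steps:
$N{\left(d \right)} = 16$ ($N{\left(d \right)} = \left(-2\right) \left(-8\right) = 16$)
$X{\left(n,C \right)} = C \left(6 + C\right)$
$\frac{X{\left(\left(14 - 8\right) \left(1 - 1\right),31 \right)}}{N{\left(17 \right)}} = \frac{31 \left(6 + 31\right)}{16} = 31 \cdot 37 \cdot \frac{1}{16} = 1147 \cdot \frac{1}{16} = \frac{1147}{16}$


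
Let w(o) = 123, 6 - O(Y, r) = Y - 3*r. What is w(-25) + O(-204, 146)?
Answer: 771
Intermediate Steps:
O(Y, r) = 6 - Y + 3*r (O(Y, r) = 6 - (Y - 3*r) = 6 + (-Y + 3*r) = 6 - Y + 3*r)
w(-25) + O(-204, 146) = 123 + (6 - 1*(-204) + 3*146) = 123 + (6 + 204 + 438) = 123 + 648 = 771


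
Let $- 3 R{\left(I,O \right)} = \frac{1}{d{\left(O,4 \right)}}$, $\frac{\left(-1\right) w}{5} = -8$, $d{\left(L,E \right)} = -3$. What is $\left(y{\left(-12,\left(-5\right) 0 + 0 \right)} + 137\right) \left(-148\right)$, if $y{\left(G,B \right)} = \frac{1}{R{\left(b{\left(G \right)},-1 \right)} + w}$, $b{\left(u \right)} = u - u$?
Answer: $- \frac{7320968}{361} \approx -20280.0$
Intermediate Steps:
$b{\left(u \right)} = 0$
$w = 40$ ($w = \left(-5\right) \left(-8\right) = 40$)
$R{\left(I,O \right)} = \frac{1}{9}$ ($R{\left(I,O \right)} = - \frac{1}{3 \left(-3\right)} = \left(- \frac{1}{3}\right) \left(- \frac{1}{3}\right) = \frac{1}{9}$)
$y{\left(G,B \right)} = \frac{9}{361}$ ($y{\left(G,B \right)} = \frac{1}{\frac{1}{9} + 40} = \frac{1}{\frac{361}{9}} = \frac{9}{361}$)
$\left(y{\left(-12,\left(-5\right) 0 + 0 \right)} + 137\right) \left(-148\right) = \left(\frac{9}{361} + 137\right) \left(-148\right) = \frac{49466}{361} \left(-148\right) = - \frac{7320968}{361}$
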